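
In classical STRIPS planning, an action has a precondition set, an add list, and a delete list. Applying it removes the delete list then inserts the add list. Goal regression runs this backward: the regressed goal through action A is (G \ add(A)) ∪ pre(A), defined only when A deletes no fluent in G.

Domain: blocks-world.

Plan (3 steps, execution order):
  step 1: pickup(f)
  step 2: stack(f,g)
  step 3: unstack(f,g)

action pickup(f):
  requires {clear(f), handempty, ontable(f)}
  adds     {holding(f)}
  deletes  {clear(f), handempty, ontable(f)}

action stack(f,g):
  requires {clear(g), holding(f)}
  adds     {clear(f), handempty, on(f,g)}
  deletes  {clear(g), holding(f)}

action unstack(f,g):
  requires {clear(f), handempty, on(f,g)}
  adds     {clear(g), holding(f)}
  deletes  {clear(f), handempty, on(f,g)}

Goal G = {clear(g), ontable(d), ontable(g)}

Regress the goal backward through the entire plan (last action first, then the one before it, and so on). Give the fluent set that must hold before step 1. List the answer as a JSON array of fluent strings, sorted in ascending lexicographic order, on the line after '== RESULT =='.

Regress step by step:
  through step 3 (unstack(f,g)): drop {clear(g)}, keep {ontable(d), ontable(g)}, require {clear(f), handempty, on(f,g)}
    → {clear(f), handempty, on(f,g), ontable(d), ontable(g)}
  through step 2 (stack(f,g)): drop {clear(f), handempty, on(f,g)}, keep {ontable(d), ontable(g)}, require {clear(g), holding(f)}
    → {clear(g), holding(f), ontable(d), ontable(g)}
  through step 1 (pickup(f)): drop {holding(f)}, keep {clear(g), ontable(d), ontable(g)}, require {clear(f), handempty, ontable(f)}
    → {clear(f), clear(g), handempty, ontable(d), ontable(f), ontable(g)}

== RESULT ==
["clear(f)", "clear(g)", "handempty", "ontable(d)", "ontable(f)", "ontable(g)"]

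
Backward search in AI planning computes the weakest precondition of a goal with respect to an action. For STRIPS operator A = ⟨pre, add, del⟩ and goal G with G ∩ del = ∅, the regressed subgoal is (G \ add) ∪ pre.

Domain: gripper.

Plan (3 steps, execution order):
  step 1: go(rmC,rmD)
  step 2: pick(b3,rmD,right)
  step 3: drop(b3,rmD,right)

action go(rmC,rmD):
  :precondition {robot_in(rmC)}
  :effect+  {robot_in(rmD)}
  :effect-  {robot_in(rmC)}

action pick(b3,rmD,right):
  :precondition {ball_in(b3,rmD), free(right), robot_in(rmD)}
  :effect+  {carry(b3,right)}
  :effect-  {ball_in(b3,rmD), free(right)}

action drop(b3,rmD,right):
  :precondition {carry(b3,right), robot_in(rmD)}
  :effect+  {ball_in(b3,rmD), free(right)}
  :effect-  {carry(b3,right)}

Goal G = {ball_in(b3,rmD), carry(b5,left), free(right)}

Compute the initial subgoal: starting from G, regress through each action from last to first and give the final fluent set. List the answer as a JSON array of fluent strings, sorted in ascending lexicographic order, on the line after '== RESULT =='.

Work backward from the goal:
  through step 3 (drop(b3,rmD,right)): drop {ball_in(b3,rmD), free(right)}, keep {carry(b5,left)}, require {carry(b3,right), robot_in(rmD)}
    → {carry(b3,right), carry(b5,left), robot_in(rmD)}
  through step 2 (pick(b3,rmD,right)): drop {carry(b3,right)}, keep {carry(b5,left), robot_in(rmD)}, require {ball_in(b3,rmD), free(right), robot_in(rmD)}
    → {ball_in(b3,rmD), carry(b5,left), free(right), robot_in(rmD)}
  through step 1 (go(rmC,rmD)): drop {robot_in(rmD)}, keep {ball_in(b3,rmD), carry(b5,left), free(right)}, require {robot_in(rmC)}
    → {ball_in(b3,rmD), carry(b5,left), free(right), robot_in(rmC)}

== RESULT ==
["ball_in(b3,rmD)", "carry(b5,left)", "free(right)", "robot_in(rmC)"]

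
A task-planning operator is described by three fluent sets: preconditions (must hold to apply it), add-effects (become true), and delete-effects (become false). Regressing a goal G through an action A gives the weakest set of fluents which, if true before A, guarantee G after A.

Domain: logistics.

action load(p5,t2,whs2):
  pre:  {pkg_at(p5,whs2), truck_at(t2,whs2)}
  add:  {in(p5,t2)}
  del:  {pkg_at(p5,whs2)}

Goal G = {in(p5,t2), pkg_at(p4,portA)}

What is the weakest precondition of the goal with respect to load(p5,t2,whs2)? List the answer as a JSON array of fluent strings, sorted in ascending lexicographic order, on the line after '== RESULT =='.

Regress:
  G ∩ del = {}  (empty — regression defined)
  G \ add = {in(p5,t2), pkg_at(p4,portA)} \ {in(p5,t2)} = {pkg_at(p4,portA)}
  ∪ pre   = {pkg_at(p4,portA)} ∪ {pkg_at(p5,whs2), truck_at(t2,whs2)}
          = {pkg_at(p4,portA), pkg_at(p5,whs2), truck_at(t2,whs2)}

== RESULT ==
["pkg_at(p4,portA)", "pkg_at(p5,whs2)", "truck_at(t2,whs2)"]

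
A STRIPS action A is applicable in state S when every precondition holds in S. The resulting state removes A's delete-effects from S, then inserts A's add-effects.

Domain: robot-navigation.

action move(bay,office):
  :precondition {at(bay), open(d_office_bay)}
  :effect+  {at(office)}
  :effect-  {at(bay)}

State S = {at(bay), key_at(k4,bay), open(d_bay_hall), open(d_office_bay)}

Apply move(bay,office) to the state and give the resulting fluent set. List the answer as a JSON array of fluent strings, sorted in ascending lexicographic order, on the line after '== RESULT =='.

Progress:
  pre ⊆ S: {at(bay), open(d_office_bay)} ⊆ S  — applicable
  S \ del = {key_at(k4,bay), open(d_bay_hall), open(d_office_bay)}
  ∪ add   = {at(office), key_at(k4,bay), open(d_bay_hall), open(d_office_bay)}

== RESULT ==
["at(office)", "key_at(k4,bay)", "open(d_bay_hall)", "open(d_office_bay)"]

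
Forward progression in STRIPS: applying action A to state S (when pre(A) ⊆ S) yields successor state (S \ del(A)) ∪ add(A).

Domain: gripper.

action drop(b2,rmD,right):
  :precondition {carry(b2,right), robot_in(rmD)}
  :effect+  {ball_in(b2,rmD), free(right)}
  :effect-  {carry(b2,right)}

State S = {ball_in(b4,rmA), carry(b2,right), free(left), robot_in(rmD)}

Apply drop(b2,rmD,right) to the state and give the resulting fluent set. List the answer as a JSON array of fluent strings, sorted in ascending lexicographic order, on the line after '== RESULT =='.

Compute (S \ del) ∪ add:
  pre ⊆ S: {carry(b2,right), robot_in(rmD)} ⊆ S  — applicable
  S \ del = {ball_in(b4,rmA), free(left), robot_in(rmD)}
  ∪ add   = {ball_in(b2,rmD), ball_in(b4,rmA), free(left), free(right), robot_in(rmD)}

== RESULT ==
["ball_in(b2,rmD)", "ball_in(b4,rmA)", "free(left)", "free(right)", "robot_in(rmD)"]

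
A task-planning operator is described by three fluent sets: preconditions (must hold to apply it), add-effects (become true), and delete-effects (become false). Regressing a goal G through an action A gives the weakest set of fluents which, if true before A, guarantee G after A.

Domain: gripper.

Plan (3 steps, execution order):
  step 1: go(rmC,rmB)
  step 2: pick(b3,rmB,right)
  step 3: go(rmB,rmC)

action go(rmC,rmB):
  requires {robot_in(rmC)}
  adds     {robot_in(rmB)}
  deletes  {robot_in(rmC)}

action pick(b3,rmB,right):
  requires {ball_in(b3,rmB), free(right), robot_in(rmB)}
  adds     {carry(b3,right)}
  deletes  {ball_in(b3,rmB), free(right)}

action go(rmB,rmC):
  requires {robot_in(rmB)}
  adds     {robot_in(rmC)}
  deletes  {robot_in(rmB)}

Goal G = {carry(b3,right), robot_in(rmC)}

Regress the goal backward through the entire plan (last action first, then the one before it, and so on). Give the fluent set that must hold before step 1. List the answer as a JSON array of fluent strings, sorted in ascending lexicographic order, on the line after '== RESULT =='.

Work backward from the goal:
  through step 3 (go(rmB,rmC)): drop {robot_in(rmC)}, keep {carry(b3,right)}, require {robot_in(rmB)}
    → {carry(b3,right), robot_in(rmB)}
  through step 2 (pick(b3,rmB,right)): drop {carry(b3,right)}, keep {robot_in(rmB)}, require {ball_in(b3,rmB), free(right), robot_in(rmB)}
    → {ball_in(b3,rmB), free(right), robot_in(rmB)}
  through step 1 (go(rmC,rmB)): drop {robot_in(rmB)}, keep {ball_in(b3,rmB), free(right)}, require {robot_in(rmC)}
    → {ball_in(b3,rmB), free(right), robot_in(rmC)}

== RESULT ==
["ball_in(b3,rmB)", "free(right)", "robot_in(rmC)"]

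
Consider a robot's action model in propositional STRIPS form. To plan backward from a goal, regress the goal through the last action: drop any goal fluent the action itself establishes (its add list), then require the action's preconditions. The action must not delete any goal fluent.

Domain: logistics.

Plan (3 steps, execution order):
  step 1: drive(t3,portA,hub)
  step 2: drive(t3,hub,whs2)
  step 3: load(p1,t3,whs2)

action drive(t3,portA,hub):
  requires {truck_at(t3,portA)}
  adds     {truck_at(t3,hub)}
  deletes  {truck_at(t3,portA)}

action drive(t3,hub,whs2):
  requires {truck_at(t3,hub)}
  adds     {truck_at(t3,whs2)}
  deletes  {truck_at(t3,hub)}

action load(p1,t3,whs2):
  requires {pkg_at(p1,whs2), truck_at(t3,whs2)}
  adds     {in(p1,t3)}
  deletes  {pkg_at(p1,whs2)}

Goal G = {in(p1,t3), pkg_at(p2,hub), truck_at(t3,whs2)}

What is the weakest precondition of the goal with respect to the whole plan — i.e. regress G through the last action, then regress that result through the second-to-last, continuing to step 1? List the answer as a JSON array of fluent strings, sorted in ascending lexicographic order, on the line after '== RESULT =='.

Work backward from the goal:
  through step 3 (load(p1,t3,whs2)): drop {in(p1,t3)}, keep {pkg_at(p2,hub), truck_at(t3,whs2)}, require {pkg_at(p1,whs2), truck_at(t3,whs2)}
    → {pkg_at(p1,whs2), pkg_at(p2,hub), truck_at(t3,whs2)}
  through step 2 (drive(t3,hub,whs2)): drop {truck_at(t3,whs2)}, keep {pkg_at(p1,whs2), pkg_at(p2,hub)}, require {truck_at(t3,hub)}
    → {pkg_at(p1,whs2), pkg_at(p2,hub), truck_at(t3,hub)}
  through step 1 (drive(t3,portA,hub)): drop {truck_at(t3,hub)}, keep {pkg_at(p1,whs2), pkg_at(p2,hub)}, require {truck_at(t3,portA)}
    → {pkg_at(p1,whs2), pkg_at(p2,hub), truck_at(t3,portA)}

== RESULT ==
["pkg_at(p1,whs2)", "pkg_at(p2,hub)", "truck_at(t3,portA)"]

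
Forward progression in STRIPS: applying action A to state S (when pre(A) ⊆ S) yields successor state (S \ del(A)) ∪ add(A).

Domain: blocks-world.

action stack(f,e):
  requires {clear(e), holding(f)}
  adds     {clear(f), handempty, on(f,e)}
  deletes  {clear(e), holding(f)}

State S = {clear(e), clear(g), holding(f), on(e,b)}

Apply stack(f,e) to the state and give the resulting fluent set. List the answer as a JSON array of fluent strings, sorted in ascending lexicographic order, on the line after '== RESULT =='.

Compute (S \ del) ∪ add:
  pre ⊆ S: {clear(e), holding(f)} ⊆ S  — applicable
  S \ del = {clear(g), on(e,b)}
  ∪ add   = {clear(f), clear(g), handempty, on(e,b), on(f,e)}

== RESULT ==
["clear(f)", "clear(g)", "handempty", "on(e,b)", "on(f,e)"]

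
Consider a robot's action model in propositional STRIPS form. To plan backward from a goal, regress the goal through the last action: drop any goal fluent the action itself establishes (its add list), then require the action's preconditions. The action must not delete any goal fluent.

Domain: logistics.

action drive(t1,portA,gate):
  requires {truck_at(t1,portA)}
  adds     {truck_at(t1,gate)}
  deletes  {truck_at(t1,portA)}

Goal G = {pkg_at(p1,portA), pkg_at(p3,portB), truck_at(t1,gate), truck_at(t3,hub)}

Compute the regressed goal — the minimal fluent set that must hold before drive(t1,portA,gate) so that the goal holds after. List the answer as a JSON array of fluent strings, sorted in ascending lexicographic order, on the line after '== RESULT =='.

Compute (G \ add) ∪ pre:
  G ∩ del = {}  (empty — regression defined)
  G \ add = {pkg_at(p1,portA), pkg_at(p3,portB), truck_at(t1,gate), truck_at(t3,hub)} \ {truck_at(t1,gate)} = {pkg_at(p1,portA), pkg_at(p3,portB), truck_at(t3,hub)}
  ∪ pre   = {pkg_at(p1,portA), pkg_at(p3,portB), truck_at(t3,hub)} ∪ {truck_at(t1,portA)}
          = {pkg_at(p1,portA), pkg_at(p3,portB), truck_at(t1,portA), truck_at(t3,hub)}

== RESULT ==
["pkg_at(p1,portA)", "pkg_at(p3,portB)", "truck_at(t1,portA)", "truck_at(t3,hub)"]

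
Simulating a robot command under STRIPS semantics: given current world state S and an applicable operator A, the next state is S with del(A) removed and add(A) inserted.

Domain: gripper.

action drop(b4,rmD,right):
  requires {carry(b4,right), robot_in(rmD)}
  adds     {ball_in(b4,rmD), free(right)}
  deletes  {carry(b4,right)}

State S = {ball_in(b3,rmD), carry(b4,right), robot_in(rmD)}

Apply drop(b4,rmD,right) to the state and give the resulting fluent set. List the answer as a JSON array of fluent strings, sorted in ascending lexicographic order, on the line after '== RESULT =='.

Progress:
  pre ⊆ S: {carry(b4,right), robot_in(rmD)} ⊆ S  — applicable
  S \ del = {ball_in(b3,rmD), robot_in(rmD)}
  ∪ add   = {ball_in(b3,rmD), ball_in(b4,rmD), free(right), robot_in(rmD)}

== RESULT ==
["ball_in(b3,rmD)", "ball_in(b4,rmD)", "free(right)", "robot_in(rmD)"]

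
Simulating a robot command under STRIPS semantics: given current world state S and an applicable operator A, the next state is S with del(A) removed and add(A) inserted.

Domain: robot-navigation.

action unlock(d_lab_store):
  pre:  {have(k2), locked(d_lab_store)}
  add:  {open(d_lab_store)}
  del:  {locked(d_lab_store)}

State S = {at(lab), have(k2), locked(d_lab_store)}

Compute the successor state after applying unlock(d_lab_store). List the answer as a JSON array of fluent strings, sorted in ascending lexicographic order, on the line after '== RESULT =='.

Progress:
  pre ⊆ S: {have(k2), locked(d_lab_store)} ⊆ S  — applicable
  S \ del = {at(lab), have(k2)}
  ∪ add   = {at(lab), have(k2), open(d_lab_store)}

== RESULT ==
["at(lab)", "have(k2)", "open(d_lab_store)"]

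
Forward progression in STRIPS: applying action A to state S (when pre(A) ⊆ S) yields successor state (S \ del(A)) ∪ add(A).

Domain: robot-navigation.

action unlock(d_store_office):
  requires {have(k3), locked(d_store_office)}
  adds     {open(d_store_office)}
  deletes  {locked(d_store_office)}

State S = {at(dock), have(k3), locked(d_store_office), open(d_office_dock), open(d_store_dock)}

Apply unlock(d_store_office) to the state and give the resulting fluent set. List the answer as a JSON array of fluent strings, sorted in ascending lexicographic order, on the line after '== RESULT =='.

Progress:
  pre ⊆ S: {have(k3), locked(d_store_office)} ⊆ S  — applicable
  S \ del = {at(dock), have(k3), open(d_office_dock), open(d_store_dock)}
  ∪ add   = {at(dock), have(k3), open(d_office_dock), open(d_store_dock), open(d_store_office)}

== RESULT ==
["at(dock)", "have(k3)", "open(d_office_dock)", "open(d_store_dock)", "open(d_store_office)"]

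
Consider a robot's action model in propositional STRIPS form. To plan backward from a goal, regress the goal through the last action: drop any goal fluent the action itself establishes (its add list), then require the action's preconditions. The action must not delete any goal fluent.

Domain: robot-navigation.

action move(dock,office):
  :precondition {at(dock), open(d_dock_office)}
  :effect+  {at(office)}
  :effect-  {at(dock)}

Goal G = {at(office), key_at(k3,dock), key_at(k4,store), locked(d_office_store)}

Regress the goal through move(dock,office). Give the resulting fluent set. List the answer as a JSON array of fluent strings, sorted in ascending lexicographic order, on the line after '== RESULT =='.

Regress:
  G ∩ del = {}  (empty — regression defined)
  G \ add = {at(office), key_at(k3,dock), key_at(k4,store), locked(d_office_store)} \ {at(office)} = {key_at(k3,dock), key_at(k4,store), locked(d_office_store)}
  ∪ pre   = {key_at(k3,dock), key_at(k4,store), locked(d_office_store)} ∪ {at(dock), open(d_dock_office)}
          = {at(dock), key_at(k3,dock), key_at(k4,store), locked(d_office_store), open(d_dock_office)}

== RESULT ==
["at(dock)", "key_at(k3,dock)", "key_at(k4,store)", "locked(d_office_store)", "open(d_dock_office)"]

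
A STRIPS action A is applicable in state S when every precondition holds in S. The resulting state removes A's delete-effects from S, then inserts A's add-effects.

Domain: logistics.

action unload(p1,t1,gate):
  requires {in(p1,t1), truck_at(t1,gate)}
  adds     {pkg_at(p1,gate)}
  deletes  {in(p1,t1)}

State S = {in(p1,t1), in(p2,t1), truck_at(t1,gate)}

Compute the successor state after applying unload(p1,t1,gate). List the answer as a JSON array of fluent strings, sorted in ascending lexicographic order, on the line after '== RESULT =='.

Progress:
  pre ⊆ S: {in(p1,t1), truck_at(t1,gate)} ⊆ S  — applicable
  S \ del = {in(p2,t1), truck_at(t1,gate)}
  ∪ add   = {in(p2,t1), pkg_at(p1,gate), truck_at(t1,gate)}

== RESULT ==
["in(p2,t1)", "pkg_at(p1,gate)", "truck_at(t1,gate)"]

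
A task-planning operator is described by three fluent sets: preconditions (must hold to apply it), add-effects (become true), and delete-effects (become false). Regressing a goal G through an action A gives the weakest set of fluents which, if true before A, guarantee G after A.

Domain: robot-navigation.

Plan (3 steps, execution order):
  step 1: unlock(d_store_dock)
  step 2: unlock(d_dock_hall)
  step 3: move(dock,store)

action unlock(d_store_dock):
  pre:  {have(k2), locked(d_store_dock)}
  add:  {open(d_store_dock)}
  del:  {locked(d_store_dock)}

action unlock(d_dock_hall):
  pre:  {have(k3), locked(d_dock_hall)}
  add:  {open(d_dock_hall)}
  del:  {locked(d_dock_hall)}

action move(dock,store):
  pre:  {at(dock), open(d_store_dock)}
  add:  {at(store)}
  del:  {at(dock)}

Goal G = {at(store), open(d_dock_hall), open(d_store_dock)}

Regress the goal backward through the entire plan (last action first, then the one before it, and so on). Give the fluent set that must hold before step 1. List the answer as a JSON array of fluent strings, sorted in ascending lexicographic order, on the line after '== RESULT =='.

Work backward from the goal:
  through step 3 (move(dock,store)): drop {at(store)}, keep {open(d_dock_hall), open(d_store_dock)}, require {at(dock), open(d_store_dock)}
    → {at(dock), open(d_dock_hall), open(d_store_dock)}
  through step 2 (unlock(d_dock_hall)): drop {open(d_dock_hall)}, keep {at(dock), open(d_store_dock)}, require {have(k3), locked(d_dock_hall)}
    → {at(dock), have(k3), locked(d_dock_hall), open(d_store_dock)}
  through step 1 (unlock(d_store_dock)): drop {open(d_store_dock)}, keep {at(dock), have(k3), locked(d_dock_hall)}, require {have(k2), locked(d_store_dock)}
    → {at(dock), have(k2), have(k3), locked(d_dock_hall), locked(d_store_dock)}

== RESULT ==
["at(dock)", "have(k2)", "have(k3)", "locked(d_dock_hall)", "locked(d_store_dock)"]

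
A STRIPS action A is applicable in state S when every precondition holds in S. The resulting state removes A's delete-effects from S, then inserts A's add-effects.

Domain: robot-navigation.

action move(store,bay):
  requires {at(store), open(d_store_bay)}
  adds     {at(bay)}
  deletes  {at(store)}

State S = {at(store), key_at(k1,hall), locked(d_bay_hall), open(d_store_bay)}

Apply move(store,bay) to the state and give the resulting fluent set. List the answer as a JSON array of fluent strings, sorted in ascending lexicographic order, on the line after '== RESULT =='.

Compute (S \ del) ∪ add:
  pre ⊆ S: {at(store), open(d_store_bay)} ⊆ S  — applicable
  S \ del = {key_at(k1,hall), locked(d_bay_hall), open(d_store_bay)}
  ∪ add   = {at(bay), key_at(k1,hall), locked(d_bay_hall), open(d_store_bay)}

== RESULT ==
["at(bay)", "key_at(k1,hall)", "locked(d_bay_hall)", "open(d_store_bay)"]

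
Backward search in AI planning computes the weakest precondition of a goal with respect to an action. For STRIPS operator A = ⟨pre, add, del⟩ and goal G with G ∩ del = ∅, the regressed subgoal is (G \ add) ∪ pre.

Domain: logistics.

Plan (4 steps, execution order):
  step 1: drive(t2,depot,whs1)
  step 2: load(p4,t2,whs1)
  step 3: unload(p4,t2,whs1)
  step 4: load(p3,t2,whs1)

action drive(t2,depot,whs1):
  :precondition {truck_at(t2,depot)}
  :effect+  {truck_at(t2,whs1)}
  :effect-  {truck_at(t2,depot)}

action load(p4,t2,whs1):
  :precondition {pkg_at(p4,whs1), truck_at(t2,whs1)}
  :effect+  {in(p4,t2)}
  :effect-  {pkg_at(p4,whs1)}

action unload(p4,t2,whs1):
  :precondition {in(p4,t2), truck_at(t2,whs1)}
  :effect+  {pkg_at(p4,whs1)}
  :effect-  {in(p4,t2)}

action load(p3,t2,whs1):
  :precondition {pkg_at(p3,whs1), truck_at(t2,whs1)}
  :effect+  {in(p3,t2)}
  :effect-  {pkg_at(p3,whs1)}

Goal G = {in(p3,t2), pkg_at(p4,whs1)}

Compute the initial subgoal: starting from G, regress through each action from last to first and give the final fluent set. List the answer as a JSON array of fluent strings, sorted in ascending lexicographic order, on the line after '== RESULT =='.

Work backward from the goal:
  through step 4 (load(p3,t2,whs1)): drop {in(p3,t2)}, keep {pkg_at(p4,whs1)}, require {pkg_at(p3,whs1), truck_at(t2,whs1)}
    → {pkg_at(p3,whs1), pkg_at(p4,whs1), truck_at(t2,whs1)}
  through step 3 (unload(p4,t2,whs1)): drop {pkg_at(p4,whs1)}, keep {pkg_at(p3,whs1), truck_at(t2,whs1)}, require {in(p4,t2), truck_at(t2,whs1)}
    → {in(p4,t2), pkg_at(p3,whs1), truck_at(t2,whs1)}
  through step 2 (load(p4,t2,whs1)): drop {in(p4,t2)}, keep {pkg_at(p3,whs1), truck_at(t2,whs1)}, require {pkg_at(p4,whs1), truck_at(t2,whs1)}
    → {pkg_at(p3,whs1), pkg_at(p4,whs1), truck_at(t2,whs1)}
  through step 1 (drive(t2,depot,whs1)): drop {truck_at(t2,whs1)}, keep {pkg_at(p3,whs1), pkg_at(p4,whs1)}, require {truck_at(t2,depot)}
    → {pkg_at(p3,whs1), pkg_at(p4,whs1), truck_at(t2,depot)}

== RESULT ==
["pkg_at(p3,whs1)", "pkg_at(p4,whs1)", "truck_at(t2,depot)"]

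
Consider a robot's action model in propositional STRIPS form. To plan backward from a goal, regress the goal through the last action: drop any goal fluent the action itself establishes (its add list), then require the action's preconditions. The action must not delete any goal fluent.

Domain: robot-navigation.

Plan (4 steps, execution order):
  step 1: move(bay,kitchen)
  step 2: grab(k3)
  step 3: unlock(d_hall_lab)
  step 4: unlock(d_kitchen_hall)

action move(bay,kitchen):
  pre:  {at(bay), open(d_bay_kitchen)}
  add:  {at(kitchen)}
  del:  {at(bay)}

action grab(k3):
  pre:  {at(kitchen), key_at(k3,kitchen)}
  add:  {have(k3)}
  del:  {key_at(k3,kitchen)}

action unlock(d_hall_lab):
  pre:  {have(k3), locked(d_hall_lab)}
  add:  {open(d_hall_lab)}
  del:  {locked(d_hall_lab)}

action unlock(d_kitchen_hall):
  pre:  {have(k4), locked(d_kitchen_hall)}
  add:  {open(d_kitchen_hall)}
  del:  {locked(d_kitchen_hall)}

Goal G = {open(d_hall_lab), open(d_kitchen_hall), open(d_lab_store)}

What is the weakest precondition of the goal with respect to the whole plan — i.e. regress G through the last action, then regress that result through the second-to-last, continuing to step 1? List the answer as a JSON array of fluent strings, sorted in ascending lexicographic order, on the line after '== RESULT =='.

Regress step by step:
  through step 4 (unlock(d_kitchen_hall)): drop {open(d_kitchen_hall)}, keep {open(d_hall_lab), open(d_lab_store)}, require {have(k4), locked(d_kitchen_hall)}
    → {have(k4), locked(d_kitchen_hall), open(d_hall_lab), open(d_lab_store)}
  through step 3 (unlock(d_hall_lab)): drop {open(d_hall_lab)}, keep {have(k4), locked(d_kitchen_hall), open(d_lab_store)}, require {have(k3), locked(d_hall_lab)}
    → {have(k3), have(k4), locked(d_hall_lab), locked(d_kitchen_hall), open(d_lab_store)}
  through step 2 (grab(k3)): drop {have(k3)}, keep {have(k4), locked(d_hall_lab), locked(d_kitchen_hall), open(d_lab_store)}, require {at(kitchen), key_at(k3,kitchen)}
    → {at(kitchen), have(k4), key_at(k3,kitchen), locked(d_hall_lab), locked(d_kitchen_hall), open(d_lab_store)}
  through step 1 (move(bay,kitchen)): drop {at(kitchen)}, keep {have(k4), key_at(k3,kitchen), locked(d_hall_lab), locked(d_kitchen_hall), open(d_lab_store)}, require {at(bay), open(d_bay_kitchen)}
    → {at(bay), have(k4), key_at(k3,kitchen), locked(d_hall_lab), locked(d_kitchen_hall), open(d_bay_kitchen), open(d_lab_store)}

== RESULT ==
["at(bay)", "have(k4)", "key_at(k3,kitchen)", "locked(d_hall_lab)", "locked(d_kitchen_hall)", "open(d_bay_kitchen)", "open(d_lab_store)"]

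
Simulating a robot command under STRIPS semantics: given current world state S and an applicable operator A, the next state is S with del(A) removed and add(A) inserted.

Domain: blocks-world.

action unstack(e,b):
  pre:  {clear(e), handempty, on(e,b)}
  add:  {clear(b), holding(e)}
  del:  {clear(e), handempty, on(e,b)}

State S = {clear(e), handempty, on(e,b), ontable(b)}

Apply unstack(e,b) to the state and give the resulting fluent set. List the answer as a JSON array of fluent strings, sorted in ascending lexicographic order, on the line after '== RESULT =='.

Compute (S \ del) ∪ add:
  pre ⊆ S: {clear(e), handempty, on(e,b)} ⊆ S  — applicable
  S \ del = {ontable(b)}
  ∪ add   = {clear(b), holding(e), ontable(b)}

== RESULT ==
["clear(b)", "holding(e)", "ontable(b)"]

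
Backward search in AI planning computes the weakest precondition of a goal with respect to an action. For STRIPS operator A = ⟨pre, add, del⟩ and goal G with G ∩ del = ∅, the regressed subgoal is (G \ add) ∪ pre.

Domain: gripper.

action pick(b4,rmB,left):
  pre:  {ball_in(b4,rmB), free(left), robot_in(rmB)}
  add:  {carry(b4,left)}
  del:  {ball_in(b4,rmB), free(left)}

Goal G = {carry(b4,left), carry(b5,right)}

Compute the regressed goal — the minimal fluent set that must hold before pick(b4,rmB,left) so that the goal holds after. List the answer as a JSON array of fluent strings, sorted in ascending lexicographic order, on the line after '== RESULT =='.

Compute (G \ add) ∪ pre:
  G ∩ del = {}  (empty — regression defined)
  G \ add = {carry(b4,left), carry(b5,right)} \ {carry(b4,left)} = {carry(b5,right)}
  ∪ pre   = {carry(b5,right)} ∪ {ball_in(b4,rmB), free(left), robot_in(rmB)}
          = {ball_in(b4,rmB), carry(b5,right), free(left), robot_in(rmB)}

== RESULT ==
["ball_in(b4,rmB)", "carry(b5,right)", "free(left)", "robot_in(rmB)"]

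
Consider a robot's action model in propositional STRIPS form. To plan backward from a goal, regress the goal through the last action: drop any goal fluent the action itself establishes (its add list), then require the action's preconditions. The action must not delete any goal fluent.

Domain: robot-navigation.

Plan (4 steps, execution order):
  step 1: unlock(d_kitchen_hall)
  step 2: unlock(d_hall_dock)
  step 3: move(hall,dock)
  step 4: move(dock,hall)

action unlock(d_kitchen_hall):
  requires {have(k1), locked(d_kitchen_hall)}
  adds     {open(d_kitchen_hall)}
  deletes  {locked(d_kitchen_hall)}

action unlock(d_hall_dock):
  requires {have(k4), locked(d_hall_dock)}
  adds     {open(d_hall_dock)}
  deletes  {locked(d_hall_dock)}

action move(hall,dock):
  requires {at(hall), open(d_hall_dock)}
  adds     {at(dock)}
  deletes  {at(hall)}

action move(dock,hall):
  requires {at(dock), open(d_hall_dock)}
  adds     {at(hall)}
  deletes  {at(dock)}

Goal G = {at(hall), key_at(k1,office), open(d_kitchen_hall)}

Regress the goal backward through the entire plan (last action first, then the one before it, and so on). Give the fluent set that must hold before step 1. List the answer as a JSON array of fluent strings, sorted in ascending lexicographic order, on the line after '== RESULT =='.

Regress step by step:
  through step 4 (move(dock,hall)): drop {at(hall)}, keep {key_at(k1,office), open(d_kitchen_hall)}, require {at(dock), open(d_hall_dock)}
    → {at(dock), key_at(k1,office), open(d_hall_dock), open(d_kitchen_hall)}
  through step 3 (move(hall,dock)): drop {at(dock)}, keep {key_at(k1,office), open(d_hall_dock), open(d_kitchen_hall)}, require {at(hall), open(d_hall_dock)}
    → {at(hall), key_at(k1,office), open(d_hall_dock), open(d_kitchen_hall)}
  through step 2 (unlock(d_hall_dock)): drop {open(d_hall_dock)}, keep {at(hall), key_at(k1,office), open(d_kitchen_hall)}, require {have(k4), locked(d_hall_dock)}
    → {at(hall), have(k4), key_at(k1,office), locked(d_hall_dock), open(d_kitchen_hall)}
  through step 1 (unlock(d_kitchen_hall)): drop {open(d_kitchen_hall)}, keep {at(hall), have(k4), key_at(k1,office), locked(d_hall_dock)}, require {have(k1), locked(d_kitchen_hall)}
    → {at(hall), have(k1), have(k4), key_at(k1,office), locked(d_hall_dock), locked(d_kitchen_hall)}

== RESULT ==
["at(hall)", "have(k1)", "have(k4)", "key_at(k1,office)", "locked(d_hall_dock)", "locked(d_kitchen_hall)"]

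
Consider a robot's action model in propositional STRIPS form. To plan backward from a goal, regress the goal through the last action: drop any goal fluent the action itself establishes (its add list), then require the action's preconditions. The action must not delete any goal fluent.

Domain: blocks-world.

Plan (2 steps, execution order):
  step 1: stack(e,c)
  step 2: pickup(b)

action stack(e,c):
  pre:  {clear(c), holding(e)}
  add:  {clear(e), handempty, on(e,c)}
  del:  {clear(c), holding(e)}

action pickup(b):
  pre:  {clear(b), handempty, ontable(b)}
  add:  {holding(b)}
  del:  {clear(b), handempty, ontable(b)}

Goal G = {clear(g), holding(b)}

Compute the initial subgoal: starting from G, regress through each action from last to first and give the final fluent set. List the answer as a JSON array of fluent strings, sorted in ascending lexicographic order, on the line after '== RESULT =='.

Work backward from the goal:
  through step 2 (pickup(b)): drop {holding(b)}, keep {clear(g)}, require {clear(b), handempty, ontable(b)}
    → {clear(b), clear(g), handempty, ontable(b)}
  through step 1 (stack(e,c)): drop {handempty}, keep {clear(b), clear(g), ontable(b)}, require {clear(c), holding(e)}
    → {clear(b), clear(c), clear(g), holding(e), ontable(b)}

== RESULT ==
["clear(b)", "clear(c)", "clear(g)", "holding(e)", "ontable(b)"]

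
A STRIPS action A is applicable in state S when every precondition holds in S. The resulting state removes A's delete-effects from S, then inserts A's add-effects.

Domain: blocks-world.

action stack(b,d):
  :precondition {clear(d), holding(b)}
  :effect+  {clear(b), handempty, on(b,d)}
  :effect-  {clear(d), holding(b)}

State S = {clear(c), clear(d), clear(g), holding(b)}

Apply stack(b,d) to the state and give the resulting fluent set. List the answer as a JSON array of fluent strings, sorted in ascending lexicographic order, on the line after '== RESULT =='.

Compute (S \ del) ∪ add:
  pre ⊆ S: {clear(d), holding(b)} ⊆ S  — applicable
  S \ del = {clear(c), clear(g)}
  ∪ add   = {clear(b), clear(c), clear(g), handempty, on(b,d)}

== RESULT ==
["clear(b)", "clear(c)", "clear(g)", "handempty", "on(b,d)"]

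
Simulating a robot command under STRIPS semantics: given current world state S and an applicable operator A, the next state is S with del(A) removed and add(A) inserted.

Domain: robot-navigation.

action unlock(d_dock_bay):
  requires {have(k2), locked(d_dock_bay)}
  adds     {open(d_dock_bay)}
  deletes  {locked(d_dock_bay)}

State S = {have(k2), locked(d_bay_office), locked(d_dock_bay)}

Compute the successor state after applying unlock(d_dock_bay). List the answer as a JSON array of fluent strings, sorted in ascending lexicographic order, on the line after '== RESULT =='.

Progress:
  pre ⊆ S: {have(k2), locked(d_dock_bay)} ⊆ S  — applicable
  S \ del = {have(k2), locked(d_bay_office)}
  ∪ add   = {have(k2), locked(d_bay_office), open(d_dock_bay)}

== RESULT ==
["have(k2)", "locked(d_bay_office)", "open(d_dock_bay)"]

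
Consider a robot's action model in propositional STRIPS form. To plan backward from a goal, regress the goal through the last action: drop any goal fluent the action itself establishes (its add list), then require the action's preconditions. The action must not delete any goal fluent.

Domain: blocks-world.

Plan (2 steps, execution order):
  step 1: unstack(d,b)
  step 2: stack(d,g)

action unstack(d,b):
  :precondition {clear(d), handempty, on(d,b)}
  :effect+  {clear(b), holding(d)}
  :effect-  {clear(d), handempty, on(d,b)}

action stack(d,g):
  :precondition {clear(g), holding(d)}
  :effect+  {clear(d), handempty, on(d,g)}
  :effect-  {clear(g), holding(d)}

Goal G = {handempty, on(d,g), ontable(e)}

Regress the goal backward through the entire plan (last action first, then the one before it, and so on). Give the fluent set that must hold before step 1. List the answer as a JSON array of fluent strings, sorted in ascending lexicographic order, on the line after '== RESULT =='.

Work backward from the goal:
  through step 2 (stack(d,g)): drop {handempty, on(d,g)}, keep {ontable(e)}, require {clear(g), holding(d)}
    → {clear(g), holding(d), ontable(e)}
  through step 1 (unstack(d,b)): drop {holding(d)}, keep {clear(g), ontable(e)}, require {clear(d), handempty, on(d,b)}
    → {clear(d), clear(g), handempty, on(d,b), ontable(e)}

== RESULT ==
["clear(d)", "clear(g)", "handempty", "on(d,b)", "ontable(e)"]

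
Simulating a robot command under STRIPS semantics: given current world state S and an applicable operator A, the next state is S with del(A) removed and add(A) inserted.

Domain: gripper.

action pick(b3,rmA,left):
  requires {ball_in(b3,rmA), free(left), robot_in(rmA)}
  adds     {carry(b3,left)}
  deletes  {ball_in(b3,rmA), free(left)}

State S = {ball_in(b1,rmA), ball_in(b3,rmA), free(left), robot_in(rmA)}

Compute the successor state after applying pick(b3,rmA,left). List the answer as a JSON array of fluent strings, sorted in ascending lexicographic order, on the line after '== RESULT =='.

Compute (S \ del) ∪ add:
  pre ⊆ S: {ball_in(b3,rmA), free(left), robot_in(rmA)} ⊆ S  — applicable
  S \ del = {ball_in(b1,rmA), robot_in(rmA)}
  ∪ add   = {ball_in(b1,rmA), carry(b3,left), robot_in(rmA)}

== RESULT ==
["ball_in(b1,rmA)", "carry(b3,left)", "robot_in(rmA)"]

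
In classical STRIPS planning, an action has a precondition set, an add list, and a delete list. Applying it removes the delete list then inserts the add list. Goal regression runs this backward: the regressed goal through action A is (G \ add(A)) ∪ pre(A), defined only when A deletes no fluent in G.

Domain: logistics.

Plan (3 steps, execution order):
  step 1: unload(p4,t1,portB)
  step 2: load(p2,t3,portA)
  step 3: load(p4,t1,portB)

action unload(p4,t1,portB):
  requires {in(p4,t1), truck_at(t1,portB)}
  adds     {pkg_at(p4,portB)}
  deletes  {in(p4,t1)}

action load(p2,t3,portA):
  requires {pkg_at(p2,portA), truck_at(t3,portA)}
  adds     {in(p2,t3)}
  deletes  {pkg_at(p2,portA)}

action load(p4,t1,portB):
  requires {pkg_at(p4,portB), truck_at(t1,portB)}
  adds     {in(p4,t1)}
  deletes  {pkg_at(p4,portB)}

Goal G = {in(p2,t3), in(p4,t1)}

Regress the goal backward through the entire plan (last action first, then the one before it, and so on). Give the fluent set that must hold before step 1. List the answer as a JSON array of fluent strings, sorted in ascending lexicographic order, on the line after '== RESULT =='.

Regress step by step:
  through step 3 (load(p4,t1,portB)): drop {in(p4,t1)}, keep {in(p2,t3)}, require {pkg_at(p4,portB), truck_at(t1,portB)}
    → {in(p2,t3), pkg_at(p4,portB), truck_at(t1,portB)}
  through step 2 (load(p2,t3,portA)): drop {in(p2,t3)}, keep {pkg_at(p4,portB), truck_at(t1,portB)}, require {pkg_at(p2,portA), truck_at(t3,portA)}
    → {pkg_at(p2,portA), pkg_at(p4,portB), truck_at(t1,portB), truck_at(t3,portA)}
  through step 1 (unload(p4,t1,portB)): drop {pkg_at(p4,portB)}, keep {pkg_at(p2,portA), truck_at(t1,portB), truck_at(t3,portA)}, require {in(p4,t1), truck_at(t1,portB)}
    → {in(p4,t1), pkg_at(p2,portA), truck_at(t1,portB), truck_at(t3,portA)}

== RESULT ==
["in(p4,t1)", "pkg_at(p2,portA)", "truck_at(t1,portB)", "truck_at(t3,portA)"]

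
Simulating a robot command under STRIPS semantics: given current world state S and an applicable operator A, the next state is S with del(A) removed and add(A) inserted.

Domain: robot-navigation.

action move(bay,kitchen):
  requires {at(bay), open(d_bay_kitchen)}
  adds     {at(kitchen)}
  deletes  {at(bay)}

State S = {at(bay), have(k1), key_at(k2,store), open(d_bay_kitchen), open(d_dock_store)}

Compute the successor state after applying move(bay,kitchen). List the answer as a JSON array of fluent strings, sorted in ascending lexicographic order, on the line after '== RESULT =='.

Progress:
  pre ⊆ S: {at(bay), open(d_bay_kitchen)} ⊆ S  — applicable
  S \ del = {have(k1), key_at(k2,store), open(d_bay_kitchen), open(d_dock_store)}
  ∪ add   = {at(kitchen), have(k1), key_at(k2,store), open(d_bay_kitchen), open(d_dock_store)}

== RESULT ==
["at(kitchen)", "have(k1)", "key_at(k2,store)", "open(d_bay_kitchen)", "open(d_dock_store)"]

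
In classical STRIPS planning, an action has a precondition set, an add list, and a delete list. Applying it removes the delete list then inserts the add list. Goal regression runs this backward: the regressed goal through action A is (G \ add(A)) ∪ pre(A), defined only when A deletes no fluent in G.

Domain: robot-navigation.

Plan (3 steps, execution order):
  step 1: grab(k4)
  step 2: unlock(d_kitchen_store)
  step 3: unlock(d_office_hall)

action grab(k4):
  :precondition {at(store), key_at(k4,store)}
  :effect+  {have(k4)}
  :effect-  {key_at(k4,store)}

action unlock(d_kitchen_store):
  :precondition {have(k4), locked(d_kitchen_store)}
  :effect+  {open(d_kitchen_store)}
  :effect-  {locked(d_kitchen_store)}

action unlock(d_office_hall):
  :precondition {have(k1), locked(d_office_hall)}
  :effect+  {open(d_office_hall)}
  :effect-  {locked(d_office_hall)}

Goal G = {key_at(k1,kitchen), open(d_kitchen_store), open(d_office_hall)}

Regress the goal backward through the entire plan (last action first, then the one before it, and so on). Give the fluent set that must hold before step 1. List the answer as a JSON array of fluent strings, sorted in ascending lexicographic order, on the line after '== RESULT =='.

Regress step by step:
  through step 3 (unlock(d_office_hall)): drop {open(d_office_hall)}, keep {key_at(k1,kitchen), open(d_kitchen_store)}, require {have(k1), locked(d_office_hall)}
    → {have(k1), key_at(k1,kitchen), locked(d_office_hall), open(d_kitchen_store)}
  through step 2 (unlock(d_kitchen_store)): drop {open(d_kitchen_store)}, keep {have(k1), key_at(k1,kitchen), locked(d_office_hall)}, require {have(k4), locked(d_kitchen_store)}
    → {have(k1), have(k4), key_at(k1,kitchen), locked(d_kitchen_store), locked(d_office_hall)}
  through step 1 (grab(k4)): drop {have(k4)}, keep {have(k1), key_at(k1,kitchen), locked(d_kitchen_store), locked(d_office_hall)}, require {at(store), key_at(k4,store)}
    → {at(store), have(k1), key_at(k1,kitchen), key_at(k4,store), locked(d_kitchen_store), locked(d_office_hall)}

== RESULT ==
["at(store)", "have(k1)", "key_at(k1,kitchen)", "key_at(k4,store)", "locked(d_kitchen_store)", "locked(d_office_hall)"]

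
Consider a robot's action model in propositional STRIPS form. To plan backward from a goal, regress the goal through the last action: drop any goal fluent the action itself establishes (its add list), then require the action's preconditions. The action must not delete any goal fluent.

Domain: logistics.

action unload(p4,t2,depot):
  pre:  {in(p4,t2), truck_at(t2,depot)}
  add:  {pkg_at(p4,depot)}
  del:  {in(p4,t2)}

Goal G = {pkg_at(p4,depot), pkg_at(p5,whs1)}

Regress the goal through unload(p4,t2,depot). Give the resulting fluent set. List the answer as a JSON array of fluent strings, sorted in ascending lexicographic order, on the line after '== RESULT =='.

Regress:
  G ∩ del = {}  (empty — regression defined)
  G \ add = {pkg_at(p4,depot), pkg_at(p5,whs1)} \ {pkg_at(p4,depot)} = {pkg_at(p5,whs1)}
  ∪ pre   = {pkg_at(p5,whs1)} ∪ {in(p4,t2), truck_at(t2,depot)}
          = {in(p4,t2), pkg_at(p5,whs1), truck_at(t2,depot)}

== RESULT ==
["in(p4,t2)", "pkg_at(p5,whs1)", "truck_at(t2,depot)"]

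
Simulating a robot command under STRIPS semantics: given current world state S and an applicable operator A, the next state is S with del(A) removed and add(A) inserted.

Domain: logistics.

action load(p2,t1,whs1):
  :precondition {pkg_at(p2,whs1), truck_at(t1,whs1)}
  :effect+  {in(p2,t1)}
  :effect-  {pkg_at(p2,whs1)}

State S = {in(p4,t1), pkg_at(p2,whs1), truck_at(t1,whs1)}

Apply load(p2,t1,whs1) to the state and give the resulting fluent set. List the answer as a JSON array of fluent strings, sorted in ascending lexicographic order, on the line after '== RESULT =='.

Progress:
  pre ⊆ S: {pkg_at(p2,whs1), truck_at(t1,whs1)} ⊆ S  — applicable
  S \ del = {in(p4,t1), truck_at(t1,whs1)}
  ∪ add   = {in(p2,t1), in(p4,t1), truck_at(t1,whs1)}

== RESULT ==
["in(p2,t1)", "in(p4,t1)", "truck_at(t1,whs1)"]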